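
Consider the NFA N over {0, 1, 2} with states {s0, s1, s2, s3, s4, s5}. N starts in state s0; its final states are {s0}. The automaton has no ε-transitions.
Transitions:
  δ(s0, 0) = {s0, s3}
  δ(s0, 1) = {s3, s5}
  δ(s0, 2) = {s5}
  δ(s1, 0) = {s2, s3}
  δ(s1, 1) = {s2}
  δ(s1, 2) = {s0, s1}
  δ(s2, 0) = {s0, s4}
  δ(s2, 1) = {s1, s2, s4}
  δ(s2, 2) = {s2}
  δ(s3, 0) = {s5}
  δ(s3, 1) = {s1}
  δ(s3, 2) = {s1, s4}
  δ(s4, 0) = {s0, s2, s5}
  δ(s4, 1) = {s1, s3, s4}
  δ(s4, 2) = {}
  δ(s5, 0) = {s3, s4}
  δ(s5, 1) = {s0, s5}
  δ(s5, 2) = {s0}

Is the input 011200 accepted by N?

accepted

Start: {s0}
read 0: {s0, s3}
read 1: {s1, s3, s5}
read 1: {s0, s1, s2, s5}
read 2: {s0, s1, s2, s5}
read 0: {s0, s2, s3, s4}
read 0: {s0, s2, s3, s4, s5}
Reachable ∩ accepting = {s0} — nonempty.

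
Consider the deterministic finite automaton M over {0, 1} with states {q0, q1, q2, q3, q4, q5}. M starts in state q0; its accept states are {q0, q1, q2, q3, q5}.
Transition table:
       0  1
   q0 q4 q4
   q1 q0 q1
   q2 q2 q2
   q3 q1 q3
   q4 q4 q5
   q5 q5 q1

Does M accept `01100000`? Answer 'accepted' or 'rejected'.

q0 --0--> q4
q4 --1--> q5
q5 --1--> q1
q1 --0--> q0
q0 --0--> q4
q4 --0--> q4
q4 --0--> q4
q4 --0--> q4
End in state q4, which is not an accepting state.

rejected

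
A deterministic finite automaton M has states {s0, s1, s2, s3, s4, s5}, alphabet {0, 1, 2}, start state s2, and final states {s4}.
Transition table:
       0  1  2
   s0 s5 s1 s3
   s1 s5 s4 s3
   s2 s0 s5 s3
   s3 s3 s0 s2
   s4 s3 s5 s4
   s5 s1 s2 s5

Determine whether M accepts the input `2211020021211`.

s2 --2--> s3
s3 --2--> s2
s2 --1--> s5
s5 --1--> s2
s2 --0--> s0
s0 --2--> s3
s3 --0--> s3
s3 --0--> s3
s3 --2--> s2
s2 --1--> s5
s5 --2--> s5
s5 --1--> s2
s2 --1--> s5
End in state s5, which is not an accepting state.

rejected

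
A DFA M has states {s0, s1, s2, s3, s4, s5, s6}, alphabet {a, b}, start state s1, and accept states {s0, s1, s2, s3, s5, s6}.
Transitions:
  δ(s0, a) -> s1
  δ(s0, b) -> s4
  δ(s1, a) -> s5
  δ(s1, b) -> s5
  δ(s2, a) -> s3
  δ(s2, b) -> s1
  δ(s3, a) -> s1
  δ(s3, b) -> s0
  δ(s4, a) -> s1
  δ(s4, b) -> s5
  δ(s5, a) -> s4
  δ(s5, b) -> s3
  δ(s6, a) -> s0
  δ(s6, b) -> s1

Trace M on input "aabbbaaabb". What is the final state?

s1 --a--> s5
s5 --a--> s4
s4 --b--> s5
s5 --b--> s3
s3 --b--> s0
s0 --a--> s1
s1 --a--> s5
s5 --a--> s4
s4 --b--> s5
s5 --b--> s3

s3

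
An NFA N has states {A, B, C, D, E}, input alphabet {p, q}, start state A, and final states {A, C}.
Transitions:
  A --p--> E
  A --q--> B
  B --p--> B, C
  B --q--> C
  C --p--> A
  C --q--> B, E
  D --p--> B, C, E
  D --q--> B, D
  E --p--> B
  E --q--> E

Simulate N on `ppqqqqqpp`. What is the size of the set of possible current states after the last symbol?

3

Start: {A}
read p: {E}
read p: {B}
read q: {C}
read q: {B, E}
read q: {C, E}
read q: {B, E}
read q: {C, E}
read p: {A, B}
read p: {B, C, E}
Final reachable set {B, C, E} has 3 states.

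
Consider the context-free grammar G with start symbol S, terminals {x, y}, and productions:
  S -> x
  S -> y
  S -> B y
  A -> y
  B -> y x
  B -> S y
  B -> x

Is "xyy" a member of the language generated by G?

yes

S ⇒ By ⇒ Syy ⇒ xyy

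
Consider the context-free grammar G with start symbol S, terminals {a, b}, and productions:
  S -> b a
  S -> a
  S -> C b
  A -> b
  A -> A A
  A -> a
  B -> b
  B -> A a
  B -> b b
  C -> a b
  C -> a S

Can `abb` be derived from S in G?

S ⇒ Cb ⇒ abb

yes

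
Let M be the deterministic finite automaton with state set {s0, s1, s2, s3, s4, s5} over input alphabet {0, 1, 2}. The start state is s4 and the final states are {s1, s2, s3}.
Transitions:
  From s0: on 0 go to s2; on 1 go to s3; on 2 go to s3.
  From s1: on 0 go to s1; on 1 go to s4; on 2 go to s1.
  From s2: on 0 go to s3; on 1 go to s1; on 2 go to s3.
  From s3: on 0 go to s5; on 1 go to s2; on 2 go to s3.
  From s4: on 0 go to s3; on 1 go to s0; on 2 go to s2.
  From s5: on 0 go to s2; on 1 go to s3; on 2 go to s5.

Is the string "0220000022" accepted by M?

accepted

s4 --0--> s3
s3 --2--> s3
s3 --2--> s3
s3 --0--> s5
s5 --0--> s2
s2 --0--> s3
s3 --0--> s5
s5 --0--> s2
s2 --2--> s3
s3 --2--> s3
End in state s3, which is an accepting state.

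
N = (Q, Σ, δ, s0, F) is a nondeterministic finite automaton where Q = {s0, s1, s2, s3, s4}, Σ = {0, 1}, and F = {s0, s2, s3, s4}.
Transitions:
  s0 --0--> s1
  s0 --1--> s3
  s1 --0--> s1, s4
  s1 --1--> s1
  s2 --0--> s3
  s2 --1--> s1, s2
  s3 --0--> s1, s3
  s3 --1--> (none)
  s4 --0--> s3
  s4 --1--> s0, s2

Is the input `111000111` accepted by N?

Start: {s0}
read 1: {s3}
read 1: {}
The reachable set is empty and stays empty for the remaining 7 symbols.
Reachable ∩ accepting = {} — empty.

rejected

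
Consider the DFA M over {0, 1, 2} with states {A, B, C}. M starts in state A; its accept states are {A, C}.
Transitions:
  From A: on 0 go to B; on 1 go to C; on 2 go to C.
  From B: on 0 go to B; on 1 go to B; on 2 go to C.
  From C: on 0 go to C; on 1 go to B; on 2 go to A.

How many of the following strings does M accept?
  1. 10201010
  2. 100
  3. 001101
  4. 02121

10201010: rejected
100: accepted
001101: rejected
02121: rejected

1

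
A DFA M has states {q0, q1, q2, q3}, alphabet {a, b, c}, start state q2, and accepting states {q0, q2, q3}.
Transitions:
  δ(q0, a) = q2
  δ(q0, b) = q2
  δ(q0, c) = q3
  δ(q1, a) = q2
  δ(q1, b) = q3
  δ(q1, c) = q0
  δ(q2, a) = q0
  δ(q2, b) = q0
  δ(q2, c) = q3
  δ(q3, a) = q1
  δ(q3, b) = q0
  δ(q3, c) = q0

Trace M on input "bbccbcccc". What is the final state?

q0

q2 --b--> q0
q0 --b--> q2
q2 --c--> q3
q3 --c--> q0
q0 --b--> q2
q2 --c--> q3
q3 --c--> q0
q0 --c--> q3
q3 --c--> q0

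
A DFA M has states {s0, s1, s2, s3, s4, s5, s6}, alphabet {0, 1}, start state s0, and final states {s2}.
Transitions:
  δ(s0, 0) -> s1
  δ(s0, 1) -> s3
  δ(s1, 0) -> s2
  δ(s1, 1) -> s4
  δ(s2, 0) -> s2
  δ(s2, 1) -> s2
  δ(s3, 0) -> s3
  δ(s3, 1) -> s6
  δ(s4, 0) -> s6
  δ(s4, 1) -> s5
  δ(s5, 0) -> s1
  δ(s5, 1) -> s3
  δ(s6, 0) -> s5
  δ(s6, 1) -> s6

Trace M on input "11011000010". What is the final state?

s2

s0 --1--> s3
s3 --1--> s6
s6 --0--> s5
s5 --1--> s3
s3 --1--> s6
s6 --0--> s5
s5 --0--> s1
s1 --0--> s2
s2 --0--> s2
s2 --1--> s2
s2 --0--> s2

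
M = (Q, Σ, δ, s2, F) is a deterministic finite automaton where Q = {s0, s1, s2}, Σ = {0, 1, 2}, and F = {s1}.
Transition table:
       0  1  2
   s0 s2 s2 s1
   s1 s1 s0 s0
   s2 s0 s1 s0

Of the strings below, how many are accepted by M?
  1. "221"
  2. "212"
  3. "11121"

"221": rejected
"212": rejected
"11121": rejected

0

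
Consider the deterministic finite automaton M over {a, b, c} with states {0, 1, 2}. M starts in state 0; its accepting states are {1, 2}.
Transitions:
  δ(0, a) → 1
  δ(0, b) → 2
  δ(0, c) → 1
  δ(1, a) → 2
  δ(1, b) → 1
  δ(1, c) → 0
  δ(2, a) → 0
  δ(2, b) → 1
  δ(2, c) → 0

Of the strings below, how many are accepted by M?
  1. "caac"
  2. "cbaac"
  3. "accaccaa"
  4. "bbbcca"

"caac": accepted
"cbaac": accepted
"accaccaa": rejected
"bbbcca": accepted

3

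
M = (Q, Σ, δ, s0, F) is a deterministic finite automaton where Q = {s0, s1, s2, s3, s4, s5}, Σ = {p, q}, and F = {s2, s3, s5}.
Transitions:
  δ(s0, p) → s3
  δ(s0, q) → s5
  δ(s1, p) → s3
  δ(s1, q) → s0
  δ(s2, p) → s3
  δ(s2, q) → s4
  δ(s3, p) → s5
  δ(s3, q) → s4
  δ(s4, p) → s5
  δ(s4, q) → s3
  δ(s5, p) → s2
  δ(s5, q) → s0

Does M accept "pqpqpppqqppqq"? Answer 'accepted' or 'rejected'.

accepted

s0 --p--> s3
s3 --q--> s4
s4 --p--> s5
s5 --q--> s0
s0 --p--> s3
s3 --p--> s5
s5 --p--> s2
s2 --q--> s4
s4 --q--> s3
s3 --p--> s5
s5 --p--> s2
s2 --q--> s4
s4 --q--> s3
End in state s3, which is an accepting state.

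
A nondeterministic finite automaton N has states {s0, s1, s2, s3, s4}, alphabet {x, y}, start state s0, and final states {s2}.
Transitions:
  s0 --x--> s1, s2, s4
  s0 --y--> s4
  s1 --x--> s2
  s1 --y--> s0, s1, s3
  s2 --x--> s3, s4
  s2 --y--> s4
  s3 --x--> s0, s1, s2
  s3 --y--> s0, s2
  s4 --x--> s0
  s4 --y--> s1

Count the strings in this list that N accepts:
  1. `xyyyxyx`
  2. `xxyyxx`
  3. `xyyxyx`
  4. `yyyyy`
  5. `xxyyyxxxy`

5

`xyyyxyx`: accepted
`xxyyxx`: accepted
`xyyxyx`: accepted
`yyyyy`: accepted
`xxyyyxxxy`: accepted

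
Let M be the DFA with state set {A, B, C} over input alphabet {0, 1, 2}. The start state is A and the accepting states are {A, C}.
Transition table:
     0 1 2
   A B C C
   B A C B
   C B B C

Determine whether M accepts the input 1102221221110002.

rejected

A --1--> C
C --1--> B
B --0--> A
A --2--> C
C --2--> C
C --2--> C
C --1--> B
B --2--> B
B --2--> B
B --1--> C
C --1--> B
B --1--> C
C --0--> B
B --0--> A
A --0--> B
B --2--> B
End in state B, which is not an accepting state.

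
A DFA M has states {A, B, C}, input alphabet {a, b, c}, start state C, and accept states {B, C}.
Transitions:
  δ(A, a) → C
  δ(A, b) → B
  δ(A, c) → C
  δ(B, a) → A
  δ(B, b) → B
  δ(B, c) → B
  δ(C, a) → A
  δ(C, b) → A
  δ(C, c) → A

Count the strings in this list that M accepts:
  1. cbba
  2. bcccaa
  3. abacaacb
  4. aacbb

cbba: rejected
bcccaa: accepted
abacaacb: accepted
aacbb: accepted

3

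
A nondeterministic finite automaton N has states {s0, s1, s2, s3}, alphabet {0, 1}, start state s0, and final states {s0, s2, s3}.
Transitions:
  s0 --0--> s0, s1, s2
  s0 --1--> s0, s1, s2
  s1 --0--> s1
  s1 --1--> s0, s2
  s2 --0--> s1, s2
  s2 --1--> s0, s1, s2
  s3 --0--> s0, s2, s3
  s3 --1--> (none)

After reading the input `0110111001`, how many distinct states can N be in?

3

Start: {s0}
read 0: {s0, s1, s2}
read 1: {s0, s1, s2}
read 1: {s0, s1, s2}
read 0: {s0, s1, s2}
read 1: {s0, s1, s2}
read 1: {s0, s1, s2}
read 1: {s0, s1, s2}
read 0: {s0, s1, s2}
read 0: {s0, s1, s2}
read 1: {s0, s1, s2}
Final reachable set {s0, s1, s2} has 3 states.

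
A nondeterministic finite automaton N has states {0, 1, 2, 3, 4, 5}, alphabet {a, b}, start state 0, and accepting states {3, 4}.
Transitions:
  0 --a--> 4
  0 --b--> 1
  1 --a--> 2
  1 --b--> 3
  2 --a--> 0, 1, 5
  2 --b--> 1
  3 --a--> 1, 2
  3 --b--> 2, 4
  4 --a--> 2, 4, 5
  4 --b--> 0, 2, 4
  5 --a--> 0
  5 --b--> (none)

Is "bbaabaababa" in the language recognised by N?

Start: {0}
read b: {1}
read b: {3}
read a: {1, 2}
read a: {0, 1, 2, 5}
read b: {1, 3}
read a: {1, 2}
read a: {0, 1, 2, 5}
read b: {1, 3}
read a: {1, 2}
read b: {1, 3}
read a: {1, 2}
Reachable ∩ accepting = {} — empty.

rejected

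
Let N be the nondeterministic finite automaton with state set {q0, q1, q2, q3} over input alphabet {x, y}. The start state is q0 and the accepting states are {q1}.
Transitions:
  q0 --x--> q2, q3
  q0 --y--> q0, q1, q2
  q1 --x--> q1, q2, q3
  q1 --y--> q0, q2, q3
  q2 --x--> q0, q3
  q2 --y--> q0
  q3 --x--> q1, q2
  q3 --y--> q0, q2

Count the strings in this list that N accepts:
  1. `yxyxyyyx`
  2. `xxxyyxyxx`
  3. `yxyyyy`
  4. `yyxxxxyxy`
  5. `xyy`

5

`yxyxyyyx`: accepted
`xxxyyxyxx`: accepted
`yxyyyy`: accepted
`yyxxxxyxy`: accepted
`xyy`: accepted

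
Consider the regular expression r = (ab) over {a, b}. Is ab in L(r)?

yes

Split as a·b: a matches a and b matches b.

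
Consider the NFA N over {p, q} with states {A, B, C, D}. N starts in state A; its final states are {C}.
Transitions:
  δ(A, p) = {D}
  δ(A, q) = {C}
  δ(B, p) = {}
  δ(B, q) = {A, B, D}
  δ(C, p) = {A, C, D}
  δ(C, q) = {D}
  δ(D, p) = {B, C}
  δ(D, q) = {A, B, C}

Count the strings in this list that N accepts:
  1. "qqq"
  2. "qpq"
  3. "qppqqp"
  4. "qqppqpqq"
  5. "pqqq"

"qqq": accepted
"qpq": accepted
"qppqqp": accepted
"qqppqpqq": accepted
"pqqq": accepted

5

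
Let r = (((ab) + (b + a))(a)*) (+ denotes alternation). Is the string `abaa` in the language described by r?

yes

Split as ab·aa: ((ab)+(b+a)) matches ab and (a)* matches aa.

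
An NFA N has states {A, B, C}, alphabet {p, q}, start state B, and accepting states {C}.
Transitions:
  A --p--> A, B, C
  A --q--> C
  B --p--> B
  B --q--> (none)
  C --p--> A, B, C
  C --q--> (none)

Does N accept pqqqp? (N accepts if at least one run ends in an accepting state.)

rejected

Start: {B}
read p: {B}
read q: {}
The reachable set is empty and stays empty for the remaining 3 symbols.
Reachable ∩ accepting = {} — empty.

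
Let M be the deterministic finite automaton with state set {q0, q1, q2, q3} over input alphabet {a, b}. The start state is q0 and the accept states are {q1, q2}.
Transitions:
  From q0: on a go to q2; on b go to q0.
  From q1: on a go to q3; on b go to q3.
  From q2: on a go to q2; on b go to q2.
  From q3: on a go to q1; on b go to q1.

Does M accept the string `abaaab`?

q0 --a--> q2
q2 --b--> q2
q2 --a--> q2
q2 --a--> q2
q2 --a--> q2
q2 --b--> q2
End in state q2, which is an accepting state.

accepted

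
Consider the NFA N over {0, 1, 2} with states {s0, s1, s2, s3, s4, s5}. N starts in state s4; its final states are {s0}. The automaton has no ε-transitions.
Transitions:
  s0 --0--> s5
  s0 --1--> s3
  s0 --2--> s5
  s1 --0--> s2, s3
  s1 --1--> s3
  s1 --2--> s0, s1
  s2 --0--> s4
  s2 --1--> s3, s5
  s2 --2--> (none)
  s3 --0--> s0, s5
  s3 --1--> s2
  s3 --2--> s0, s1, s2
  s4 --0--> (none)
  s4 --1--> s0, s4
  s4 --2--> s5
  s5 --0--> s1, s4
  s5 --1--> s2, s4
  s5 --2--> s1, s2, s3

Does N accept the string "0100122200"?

Start: {s4}
read 0: {}
The reachable set is empty and stays empty for the remaining 9 symbols.
Reachable ∩ accepting = {} — empty.

rejected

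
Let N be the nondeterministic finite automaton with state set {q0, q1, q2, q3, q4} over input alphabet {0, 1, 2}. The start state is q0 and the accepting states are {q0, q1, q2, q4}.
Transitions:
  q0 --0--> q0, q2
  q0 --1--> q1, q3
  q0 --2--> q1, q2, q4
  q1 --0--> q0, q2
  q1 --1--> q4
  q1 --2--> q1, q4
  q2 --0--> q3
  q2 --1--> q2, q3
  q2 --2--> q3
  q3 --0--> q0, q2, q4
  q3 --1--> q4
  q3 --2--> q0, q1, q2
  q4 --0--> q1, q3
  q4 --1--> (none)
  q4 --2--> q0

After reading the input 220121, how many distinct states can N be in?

Start: {q0}
read 2: {q1, q2, q4}
read 2: {q0, q1, q3, q4}
read 0: {q0, q1, q2, q3, q4}
read 1: {q1, q2, q3, q4}
read 2: {q0, q1, q2, q3, q4}
read 1: {q1, q2, q3, q4}
Final reachable set {q1, q2, q3, q4} has 4 states.

4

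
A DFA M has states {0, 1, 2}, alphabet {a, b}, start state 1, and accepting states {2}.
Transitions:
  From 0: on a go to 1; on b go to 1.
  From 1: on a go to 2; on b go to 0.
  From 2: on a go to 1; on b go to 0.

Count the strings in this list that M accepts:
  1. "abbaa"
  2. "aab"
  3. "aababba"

"abbaa": rejected
"aab": rejected
"aababba": accepted

1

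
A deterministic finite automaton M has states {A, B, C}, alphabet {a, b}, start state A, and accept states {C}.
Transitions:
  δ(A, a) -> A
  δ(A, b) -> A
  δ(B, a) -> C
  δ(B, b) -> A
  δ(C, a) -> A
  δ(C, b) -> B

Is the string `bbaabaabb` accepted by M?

rejected

A --b--> A
A --b--> A
A --a--> A
A --a--> A
A --b--> A
A --a--> A
A --a--> A
A --b--> A
A --b--> A
End in state A, which is not an accepting state.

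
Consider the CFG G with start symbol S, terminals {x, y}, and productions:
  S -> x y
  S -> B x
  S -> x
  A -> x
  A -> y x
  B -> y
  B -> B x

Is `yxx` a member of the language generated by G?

S ⇒ Bx ⇒ Bxx ⇒ yxx

yes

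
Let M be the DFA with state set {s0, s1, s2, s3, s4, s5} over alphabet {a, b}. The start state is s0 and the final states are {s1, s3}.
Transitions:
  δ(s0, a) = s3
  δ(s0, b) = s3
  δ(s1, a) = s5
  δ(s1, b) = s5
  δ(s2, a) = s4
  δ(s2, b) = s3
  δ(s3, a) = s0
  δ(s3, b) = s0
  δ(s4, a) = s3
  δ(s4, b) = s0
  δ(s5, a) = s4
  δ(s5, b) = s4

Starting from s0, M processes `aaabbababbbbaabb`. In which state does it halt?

s0 --a--> s3
s3 --a--> s0
s0 --a--> s3
s3 --b--> s0
s0 --b--> s3
s3 --a--> s0
s0 --b--> s3
s3 --a--> s0
s0 --b--> s3
s3 --b--> s0
s0 --b--> s3
s3 --b--> s0
s0 --a--> s3
s3 --a--> s0
s0 --b--> s3
s3 --b--> s0

s0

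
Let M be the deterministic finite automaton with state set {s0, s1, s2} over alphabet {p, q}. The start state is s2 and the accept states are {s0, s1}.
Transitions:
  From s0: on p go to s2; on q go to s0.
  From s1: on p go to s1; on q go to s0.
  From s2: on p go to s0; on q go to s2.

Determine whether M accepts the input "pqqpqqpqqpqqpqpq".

rejected

s2 --p--> s0
s0 --q--> s0
s0 --q--> s0
s0 --p--> s2
s2 --q--> s2
s2 --q--> s2
s2 --p--> s0
s0 --q--> s0
s0 --q--> s0
s0 --p--> s2
s2 --q--> s2
s2 --q--> s2
s2 --p--> s0
s0 --q--> s0
s0 --p--> s2
s2 --q--> s2
End in state s2, which is not an accepting state.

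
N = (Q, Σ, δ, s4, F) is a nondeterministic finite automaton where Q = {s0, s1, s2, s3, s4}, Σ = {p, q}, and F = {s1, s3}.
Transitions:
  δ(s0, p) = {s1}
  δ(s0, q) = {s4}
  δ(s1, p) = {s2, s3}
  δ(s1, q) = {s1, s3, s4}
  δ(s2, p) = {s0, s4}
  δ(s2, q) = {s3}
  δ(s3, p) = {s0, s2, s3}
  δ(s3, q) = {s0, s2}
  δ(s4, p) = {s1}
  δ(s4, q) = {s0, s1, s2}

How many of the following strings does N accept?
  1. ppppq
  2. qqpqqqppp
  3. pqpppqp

ppppq: accepted
qqpqqqppp: accepted
pqpppqp: accepted

3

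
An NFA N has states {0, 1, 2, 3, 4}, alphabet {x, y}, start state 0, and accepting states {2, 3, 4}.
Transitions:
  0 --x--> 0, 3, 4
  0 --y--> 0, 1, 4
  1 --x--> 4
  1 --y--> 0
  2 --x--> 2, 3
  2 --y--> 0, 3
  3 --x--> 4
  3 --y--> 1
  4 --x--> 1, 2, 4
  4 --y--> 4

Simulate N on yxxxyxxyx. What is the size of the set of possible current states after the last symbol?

5

Start: {0}
read y: {0, 1, 4}
read x: {0, 1, 2, 3, 4}
read x: {0, 1, 2, 3, 4}
read x: {0, 1, 2, 3, 4}
read y: {0, 1, 3, 4}
read x: {0, 1, 2, 3, 4}
read x: {0, 1, 2, 3, 4}
read y: {0, 1, 3, 4}
read x: {0, 1, 2, 3, 4}
Final reachable set {0, 1, 2, 3, 4} has 5 states.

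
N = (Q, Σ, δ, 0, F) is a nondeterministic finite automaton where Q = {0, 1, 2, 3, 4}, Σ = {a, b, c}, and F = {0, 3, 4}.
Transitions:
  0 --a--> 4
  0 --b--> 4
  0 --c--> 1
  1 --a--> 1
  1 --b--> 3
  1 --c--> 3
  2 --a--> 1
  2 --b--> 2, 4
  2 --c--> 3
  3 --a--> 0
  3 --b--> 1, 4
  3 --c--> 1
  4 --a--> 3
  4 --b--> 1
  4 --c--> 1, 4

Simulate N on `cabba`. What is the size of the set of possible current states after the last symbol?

Start: {0}
read c: {1}
read a: {1}
read b: {3}
read b: {1, 4}
read a: {1, 3}
Final reachable set {1, 3} has 2 states.

2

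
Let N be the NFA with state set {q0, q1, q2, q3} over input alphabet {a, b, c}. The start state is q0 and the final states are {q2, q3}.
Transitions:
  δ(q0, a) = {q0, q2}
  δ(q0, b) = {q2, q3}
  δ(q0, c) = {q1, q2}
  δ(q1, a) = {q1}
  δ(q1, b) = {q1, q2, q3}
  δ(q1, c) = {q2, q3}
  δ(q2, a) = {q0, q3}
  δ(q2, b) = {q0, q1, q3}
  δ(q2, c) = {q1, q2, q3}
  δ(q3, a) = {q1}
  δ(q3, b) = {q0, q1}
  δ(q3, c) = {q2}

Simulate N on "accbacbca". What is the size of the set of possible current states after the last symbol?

Start: {q0}
read a: {q0, q2}
read c: {q1, q2, q3}
read c: {q1, q2, q3}
read b: {q0, q1, q2, q3}
read a: {q0, q1, q2, q3}
read c: {q1, q2, q3}
read b: {q0, q1, q2, q3}
read c: {q1, q2, q3}
read a: {q0, q1, q3}
Final reachable set {q0, q1, q3} has 3 states.

3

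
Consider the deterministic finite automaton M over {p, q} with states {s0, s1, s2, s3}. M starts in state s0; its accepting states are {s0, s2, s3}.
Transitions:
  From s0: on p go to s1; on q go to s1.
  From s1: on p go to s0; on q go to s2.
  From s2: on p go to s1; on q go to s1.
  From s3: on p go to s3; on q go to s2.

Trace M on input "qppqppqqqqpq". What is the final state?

s0 --q--> s1
s1 --p--> s0
s0 --p--> s1
s1 --q--> s2
s2 --p--> s1
s1 --p--> s0
s0 --q--> s1
s1 --q--> s2
s2 --q--> s1
s1 --q--> s2
s2 --p--> s1
s1 --q--> s2

s2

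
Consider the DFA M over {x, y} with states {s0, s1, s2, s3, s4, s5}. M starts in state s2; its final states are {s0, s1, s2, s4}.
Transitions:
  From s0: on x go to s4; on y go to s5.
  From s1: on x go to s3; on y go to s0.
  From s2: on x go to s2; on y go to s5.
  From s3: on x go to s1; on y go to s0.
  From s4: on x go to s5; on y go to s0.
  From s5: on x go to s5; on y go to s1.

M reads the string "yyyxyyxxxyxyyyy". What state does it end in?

s0

s2 --y--> s5
s5 --y--> s1
s1 --y--> s0
s0 --x--> s4
s4 --y--> s0
s0 --y--> s5
s5 --x--> s5
s5 --x--> s5
s5 --x--> s5
s5 --y--> s1
s1 --x--> s3
s3 --y--> s0
s0 --y--> s5
s5 --y--> s1
s1 --y--> s0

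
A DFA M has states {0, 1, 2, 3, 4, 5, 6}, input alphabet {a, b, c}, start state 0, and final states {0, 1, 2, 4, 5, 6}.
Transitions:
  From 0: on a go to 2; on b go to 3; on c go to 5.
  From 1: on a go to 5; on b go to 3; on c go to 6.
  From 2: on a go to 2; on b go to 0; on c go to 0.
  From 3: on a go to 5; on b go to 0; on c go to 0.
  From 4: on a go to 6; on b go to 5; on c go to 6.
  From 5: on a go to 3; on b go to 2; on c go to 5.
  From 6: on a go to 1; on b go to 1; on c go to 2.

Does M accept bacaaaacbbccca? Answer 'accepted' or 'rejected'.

rejected

0 --b--> 3
3 --a--> 5
5 --c--> 5
5 --a--> 3
3 --a--> 5
5 --a--> 3
3 --a--> 5
5 --c--> 5
5 --b--> 2
2 --b--> 0
0 --c--> 5
5 --c--> 5
5 --c--> 5
5 --a--> 3
End in state 3, which is not an accepting state.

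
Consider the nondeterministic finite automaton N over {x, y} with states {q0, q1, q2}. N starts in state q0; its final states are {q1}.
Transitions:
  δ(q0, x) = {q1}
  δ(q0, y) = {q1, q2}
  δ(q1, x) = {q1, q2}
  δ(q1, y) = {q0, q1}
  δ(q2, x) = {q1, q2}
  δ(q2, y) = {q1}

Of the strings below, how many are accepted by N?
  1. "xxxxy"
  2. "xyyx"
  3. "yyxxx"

3

"xxxxy": accepted
"xyyx": accepted
"yyxxx": accepted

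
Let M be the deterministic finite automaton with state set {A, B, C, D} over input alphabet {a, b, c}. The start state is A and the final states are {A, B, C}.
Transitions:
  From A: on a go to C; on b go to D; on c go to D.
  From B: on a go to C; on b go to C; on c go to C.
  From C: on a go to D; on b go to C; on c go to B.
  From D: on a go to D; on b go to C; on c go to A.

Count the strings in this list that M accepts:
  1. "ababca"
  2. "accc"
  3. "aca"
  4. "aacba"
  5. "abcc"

"ababca": accepted
"accc": accepted
"aca": accepted
"aacba": rejected
"abcc": accepted

4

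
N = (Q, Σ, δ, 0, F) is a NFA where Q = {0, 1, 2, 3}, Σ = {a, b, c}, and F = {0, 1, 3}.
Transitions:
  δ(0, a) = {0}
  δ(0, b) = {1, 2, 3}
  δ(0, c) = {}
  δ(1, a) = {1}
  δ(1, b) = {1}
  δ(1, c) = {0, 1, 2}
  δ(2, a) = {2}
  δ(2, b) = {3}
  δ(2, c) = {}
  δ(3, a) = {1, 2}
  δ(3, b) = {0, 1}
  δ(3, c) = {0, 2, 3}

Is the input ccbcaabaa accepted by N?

Start: {0}
read c: {}
The reachable set is empty and stays empty for the remaining 8 symbols.
Reachable ∩ accepting = {} — empty.

rejected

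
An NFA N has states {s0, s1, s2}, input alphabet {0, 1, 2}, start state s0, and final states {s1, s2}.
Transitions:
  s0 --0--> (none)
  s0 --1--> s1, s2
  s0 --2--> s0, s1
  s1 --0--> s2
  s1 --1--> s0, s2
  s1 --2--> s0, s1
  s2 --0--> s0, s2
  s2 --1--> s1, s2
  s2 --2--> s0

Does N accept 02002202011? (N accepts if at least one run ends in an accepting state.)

Start: {s0}
read 0: {}
The reachable set is empty and stays empty for the remaining 10 symbols.
Reachable ∩ accepting = {} — empty.

rejected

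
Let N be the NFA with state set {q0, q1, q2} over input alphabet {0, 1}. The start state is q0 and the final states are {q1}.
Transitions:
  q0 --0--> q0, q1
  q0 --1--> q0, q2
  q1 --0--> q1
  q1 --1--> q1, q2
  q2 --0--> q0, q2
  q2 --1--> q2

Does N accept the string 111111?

rejected

Start: {q0}
read 1: {q0, q2}
read 1: {q0, q2}
read 1: {q0, q2}
read 1: {q0, q2}
read 1: {q0, q2}
read 1: {q0, q2}
Reachable ∩ accepting = {} — empty.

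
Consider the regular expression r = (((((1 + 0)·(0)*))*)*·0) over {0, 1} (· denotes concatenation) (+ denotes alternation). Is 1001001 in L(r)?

No split of 1001001 into u·v has ((((1+0)·(0)*))*)* matching u and 0 matching v.

no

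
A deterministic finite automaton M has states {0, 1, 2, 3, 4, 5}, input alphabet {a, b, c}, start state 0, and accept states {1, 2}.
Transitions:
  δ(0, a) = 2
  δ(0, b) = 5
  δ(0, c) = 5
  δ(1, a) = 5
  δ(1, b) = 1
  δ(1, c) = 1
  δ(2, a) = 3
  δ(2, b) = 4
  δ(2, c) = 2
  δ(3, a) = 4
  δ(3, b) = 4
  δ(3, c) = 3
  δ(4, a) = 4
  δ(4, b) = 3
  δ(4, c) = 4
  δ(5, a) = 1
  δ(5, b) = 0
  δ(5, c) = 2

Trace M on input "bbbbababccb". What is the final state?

0 --b--> 5
5 --b--> 0
0 --b--> 5
5 --b--> 0
0 --a--> 2
2 --b--> 4
4 --a--> 4
4 --b--> 3
3 --c--> 3
3 --c--> 3
3 --b--> 4

4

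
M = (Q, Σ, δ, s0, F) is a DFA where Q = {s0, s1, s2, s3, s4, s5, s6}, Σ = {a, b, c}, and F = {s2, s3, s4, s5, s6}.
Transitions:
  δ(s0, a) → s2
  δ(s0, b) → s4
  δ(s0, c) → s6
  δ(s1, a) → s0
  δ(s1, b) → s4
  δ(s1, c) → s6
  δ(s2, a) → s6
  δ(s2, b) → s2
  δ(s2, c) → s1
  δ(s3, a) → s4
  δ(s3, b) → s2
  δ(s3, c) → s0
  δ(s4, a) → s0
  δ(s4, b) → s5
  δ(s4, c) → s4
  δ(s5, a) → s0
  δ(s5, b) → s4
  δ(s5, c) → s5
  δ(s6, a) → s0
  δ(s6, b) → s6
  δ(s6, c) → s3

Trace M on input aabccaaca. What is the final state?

s4

s0 --a--> s2
s2 --a--> s6
s6 --b--> s6
s6 --c--> s3
s3 --c--> s0
s0 --a--> s2
s2 --a--> s6
s6 --c--> s3
s3 --a--> s4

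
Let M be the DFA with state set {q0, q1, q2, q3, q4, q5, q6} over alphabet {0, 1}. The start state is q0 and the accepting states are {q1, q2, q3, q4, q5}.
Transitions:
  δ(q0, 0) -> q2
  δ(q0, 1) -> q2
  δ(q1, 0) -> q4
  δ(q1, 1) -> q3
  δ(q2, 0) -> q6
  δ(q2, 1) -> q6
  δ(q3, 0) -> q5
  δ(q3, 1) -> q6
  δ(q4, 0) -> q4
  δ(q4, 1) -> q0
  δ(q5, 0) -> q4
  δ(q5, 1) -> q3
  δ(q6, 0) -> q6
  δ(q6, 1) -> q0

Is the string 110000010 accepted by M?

q0 --1--> q2
q2 --1--> q6
q6 --0--> q6
q6 --0--> q6
q6 --0--> q6
q6 --0--> q6
q6 --0--> q6
q6 --1--> q0
q0 --0--> q2
End in state q2, which is an accepting state.

accepted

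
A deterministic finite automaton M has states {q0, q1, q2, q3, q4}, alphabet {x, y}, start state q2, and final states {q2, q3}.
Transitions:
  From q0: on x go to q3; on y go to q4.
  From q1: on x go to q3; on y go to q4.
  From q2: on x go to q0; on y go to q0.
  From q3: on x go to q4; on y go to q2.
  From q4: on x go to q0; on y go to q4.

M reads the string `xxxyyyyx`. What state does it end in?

q2 --x--> q0
q0 --x--> q3
q3 --x--> q4
q4 --y--> q4
q4 --y--> q4
q4 --y--> q4
q4 --y--> q4
q4 --x--> q0

q0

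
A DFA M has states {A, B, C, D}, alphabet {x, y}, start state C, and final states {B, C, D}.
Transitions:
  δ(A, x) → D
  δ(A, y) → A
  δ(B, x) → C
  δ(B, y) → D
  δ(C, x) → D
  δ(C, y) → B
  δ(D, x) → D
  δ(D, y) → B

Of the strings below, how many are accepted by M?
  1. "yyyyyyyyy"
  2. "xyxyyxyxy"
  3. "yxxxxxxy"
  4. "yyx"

"yyyyyyyyy": accepted
"xyxyyxyxy": accepted
"yxxxxxxy": accepted
"yyx": accepted

4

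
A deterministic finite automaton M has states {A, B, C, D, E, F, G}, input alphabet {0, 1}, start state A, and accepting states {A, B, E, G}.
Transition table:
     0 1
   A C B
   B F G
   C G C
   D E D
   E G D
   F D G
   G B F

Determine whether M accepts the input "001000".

accepted

A --0--> C
C --0--> G
G --1--> F
F --0--> D
D --0--> E
E --0--> G
End in state G, which is an accepting state.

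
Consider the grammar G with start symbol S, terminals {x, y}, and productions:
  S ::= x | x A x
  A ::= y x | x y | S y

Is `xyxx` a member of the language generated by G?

yes

S ⇒ xAx ⇒ xyxx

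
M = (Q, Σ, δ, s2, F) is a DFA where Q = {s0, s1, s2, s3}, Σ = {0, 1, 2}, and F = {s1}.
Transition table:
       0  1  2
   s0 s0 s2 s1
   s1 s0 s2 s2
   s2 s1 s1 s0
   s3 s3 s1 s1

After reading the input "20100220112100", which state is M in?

s0

s2 --2--> s0
s0 --0--> s0
s0 --1--> s2
s2 --0--> s1
s1 --0--> s0
s0 --2--> s1
s1 --2--> s2
s2 --0--> s1
s1 --1--> s2
s2 --1--> s1
s1 --2--> s2
s2 --1--> s1
s1 --0--> s0
s0 --0--> s0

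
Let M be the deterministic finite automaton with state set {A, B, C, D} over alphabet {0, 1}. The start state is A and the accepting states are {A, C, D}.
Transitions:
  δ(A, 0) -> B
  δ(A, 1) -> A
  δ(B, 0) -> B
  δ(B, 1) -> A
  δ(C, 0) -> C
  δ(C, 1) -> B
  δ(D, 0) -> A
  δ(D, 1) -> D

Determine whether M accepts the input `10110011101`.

accepted

A --1--> A
A --0--> B
B --1--> A
A --1--> A
A --0--> B
B --0--> B
B --1--> A
A --1--> A
A --1--> A
A --0--> B
B --1--> A
End in state A, which is an accepting state.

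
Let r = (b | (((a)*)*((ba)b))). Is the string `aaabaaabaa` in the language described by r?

Neither b nor (((a)*)*((ba)b)) matches aaabaaabaa.

no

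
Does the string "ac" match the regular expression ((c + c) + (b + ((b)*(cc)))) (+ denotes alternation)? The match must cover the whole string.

Neither (c+c) nor (b+((b)*(cc))) matches ac.

no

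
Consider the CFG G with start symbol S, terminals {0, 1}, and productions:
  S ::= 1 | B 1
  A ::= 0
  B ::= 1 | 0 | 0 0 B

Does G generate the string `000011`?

S ⇒ B1 ⇒ 00B1 ⇒ 0000B1 ⇒ 000011

yes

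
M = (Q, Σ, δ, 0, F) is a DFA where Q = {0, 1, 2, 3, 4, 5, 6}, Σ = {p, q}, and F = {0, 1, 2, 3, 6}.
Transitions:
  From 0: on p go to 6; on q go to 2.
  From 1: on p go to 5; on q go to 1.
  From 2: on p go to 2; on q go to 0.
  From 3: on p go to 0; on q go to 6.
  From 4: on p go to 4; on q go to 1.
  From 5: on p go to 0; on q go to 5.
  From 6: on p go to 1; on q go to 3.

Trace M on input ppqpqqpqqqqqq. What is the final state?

0 --p--> 6
6 --p--> 1
1 --q--> 1
1 --p--> 5
5 --q--> 5
5 --q--> 5
5 --p--> 0
0 --q--> 2
2 --q--> 0
0 --q--> 2
2 --q--> 0
0 --q--> 2
2 --q--> 0

0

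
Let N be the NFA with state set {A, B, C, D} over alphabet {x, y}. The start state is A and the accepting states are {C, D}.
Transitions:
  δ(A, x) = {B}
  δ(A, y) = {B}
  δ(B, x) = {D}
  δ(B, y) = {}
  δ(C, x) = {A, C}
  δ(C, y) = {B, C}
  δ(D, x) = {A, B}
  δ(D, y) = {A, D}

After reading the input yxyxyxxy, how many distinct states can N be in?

1

Start: {A}
read y: {B}
read x: {D}
read y: {A, D}
read x: {A, B}
read y: {B}
read x: {D}
read x: {A, B}
read y: {B}
Final reachable set {B} has 1 state.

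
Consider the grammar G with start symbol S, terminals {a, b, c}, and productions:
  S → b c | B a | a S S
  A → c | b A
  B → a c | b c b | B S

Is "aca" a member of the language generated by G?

yes

S ⇒ Ba ⇒ aca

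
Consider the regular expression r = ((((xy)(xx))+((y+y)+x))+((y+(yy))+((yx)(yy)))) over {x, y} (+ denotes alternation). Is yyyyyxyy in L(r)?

no

Neither (((xy)(xx))+((y+y)+x)) nor ((y+(yy))+((yx)(yy))) matches yyyyyxyy.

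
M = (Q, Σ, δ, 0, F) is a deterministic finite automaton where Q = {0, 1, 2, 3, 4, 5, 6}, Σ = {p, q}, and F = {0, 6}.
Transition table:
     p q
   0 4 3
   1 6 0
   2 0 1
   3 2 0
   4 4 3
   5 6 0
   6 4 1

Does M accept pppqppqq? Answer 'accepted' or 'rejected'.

accepted

0 --p--> 4
4 --p--> 4
4 --p--> 4
4 --q--> 3
3 --p--> 2
2 --p--> 0
0 --q--> 3
3 --q--> 0
End in state 0, which is an accepting state.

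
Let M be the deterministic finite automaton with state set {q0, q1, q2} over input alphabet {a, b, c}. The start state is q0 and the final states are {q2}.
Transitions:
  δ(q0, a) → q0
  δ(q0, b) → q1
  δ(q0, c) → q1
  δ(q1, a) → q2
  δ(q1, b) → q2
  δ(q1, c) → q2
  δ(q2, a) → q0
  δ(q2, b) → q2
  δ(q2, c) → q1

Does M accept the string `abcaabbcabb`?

q0 --a--> q0
q0 --b--> q1
q1 --c--> q2
q2 --a--> q0
q0 --a--> q0
q0 --b--> q1
q1 --b--> q2
q2 --c--> q1
q1 --a--> q2
q2 --b--> q2
q2 --b--> q2
End in state q2, which is an accepting state.

accepted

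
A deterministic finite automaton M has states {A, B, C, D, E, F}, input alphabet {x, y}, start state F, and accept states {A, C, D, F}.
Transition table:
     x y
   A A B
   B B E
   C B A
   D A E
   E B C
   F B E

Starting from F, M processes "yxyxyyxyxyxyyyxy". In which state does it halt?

F --y--> E
E --x--> B
B --y--> E
E --x--> B
B --y--> E
E --y--> C
C --x--> B
B --y--> E
E --x--> B
B --y--> E
E --x--> B
B --y--> E
E --y--> C
C --y--> A
A --x--> A
A --y--> B

B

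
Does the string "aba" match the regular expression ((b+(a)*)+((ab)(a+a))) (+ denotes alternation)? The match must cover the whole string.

The right alternative ((ab)(a+a)) matches aba.

yes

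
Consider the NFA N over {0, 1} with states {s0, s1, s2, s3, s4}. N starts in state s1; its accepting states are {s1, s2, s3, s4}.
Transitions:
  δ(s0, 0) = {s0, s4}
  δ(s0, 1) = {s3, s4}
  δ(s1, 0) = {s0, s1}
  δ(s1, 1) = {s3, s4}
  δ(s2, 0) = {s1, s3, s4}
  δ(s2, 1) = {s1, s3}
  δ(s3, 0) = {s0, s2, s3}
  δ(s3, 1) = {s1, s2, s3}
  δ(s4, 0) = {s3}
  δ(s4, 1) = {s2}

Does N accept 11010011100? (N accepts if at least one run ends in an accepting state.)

Start: {s1}
read 1: {s3, s4}
read 1: {s1, s2, s3}
read 0: {s0, s1, s2, s3, s4}
read 1: {s1, s2, s3, s4}
read 0: {s0, s1, s2, s3, s4}
read 0: {s0, s1, s2, s3, s4}
read 1: {s1, s2, s3, s4}
read 1: {s1, s2, s3, s4}
read 1: {s1, s2, s3, s4}
read 0: {s0, s1, s2, s3, s4}
read 0: {s0, s1, s2, s3, s4}
Reachable ∩ accepting = {s1, s2, s3, s4} — nonempty.

accepted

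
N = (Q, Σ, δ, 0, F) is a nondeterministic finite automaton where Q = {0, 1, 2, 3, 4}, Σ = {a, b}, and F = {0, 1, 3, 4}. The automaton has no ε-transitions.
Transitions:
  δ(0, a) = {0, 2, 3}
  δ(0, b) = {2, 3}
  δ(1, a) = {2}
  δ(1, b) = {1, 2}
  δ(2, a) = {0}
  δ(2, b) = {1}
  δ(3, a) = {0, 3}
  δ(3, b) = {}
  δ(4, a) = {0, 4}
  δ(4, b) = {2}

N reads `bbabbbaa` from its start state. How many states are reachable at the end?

3

Start: {0}
read b: {2, 3}
read b: {1}
read a: {2}
read b: {1}
read b: {1, 2}
read b: {1, 2}
read a: {0, 2}
read a: {0, 2, 3}
Final reachable set {0, 2, 3} has 3 states.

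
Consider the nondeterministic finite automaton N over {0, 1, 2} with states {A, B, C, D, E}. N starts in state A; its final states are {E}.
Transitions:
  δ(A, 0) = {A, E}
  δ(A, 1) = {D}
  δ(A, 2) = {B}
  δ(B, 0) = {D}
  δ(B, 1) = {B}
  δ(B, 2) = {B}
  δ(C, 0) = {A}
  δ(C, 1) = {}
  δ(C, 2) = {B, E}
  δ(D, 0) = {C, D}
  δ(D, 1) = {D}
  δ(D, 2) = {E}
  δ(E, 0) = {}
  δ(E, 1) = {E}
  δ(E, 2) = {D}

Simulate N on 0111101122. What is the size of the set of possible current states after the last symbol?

Start: {A}
read 0: {A, E}
read 1: {D, E}
read 1: {D, E}
read 1: {D, E}
read 1: {D, E}
read 0: {C, D}
read 1: {D}
read 1: {D}
read 2: {E}
read 2: {D}
Final reachable set {D} has 1 state.

1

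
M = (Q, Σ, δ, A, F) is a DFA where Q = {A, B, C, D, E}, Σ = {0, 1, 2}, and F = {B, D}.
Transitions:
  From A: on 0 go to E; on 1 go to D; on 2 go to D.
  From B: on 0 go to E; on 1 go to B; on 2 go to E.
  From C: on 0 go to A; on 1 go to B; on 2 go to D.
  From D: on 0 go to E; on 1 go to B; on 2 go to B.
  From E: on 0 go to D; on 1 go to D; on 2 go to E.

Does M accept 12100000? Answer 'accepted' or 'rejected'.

rejected

A --1--> D
D --2--> B
B --1--> B
B --0--> E
E --0--> D
D --0--> E
E --0--> D
D --0--> E
End in state E, which is not an accepting state.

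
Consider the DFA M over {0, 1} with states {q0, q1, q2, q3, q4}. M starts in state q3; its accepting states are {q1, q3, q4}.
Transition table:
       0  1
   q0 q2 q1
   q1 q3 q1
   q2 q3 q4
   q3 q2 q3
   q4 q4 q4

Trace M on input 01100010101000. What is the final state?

q4

q3 --0--> q2
q2 --1--> q4
q4 --1--> q4
q4 --0--> q4
q4 --0--> q4
q4 --0--> q4
q4 --1--> q4
q4 --0--> q4
q4 --1--> q4
q4 --0--> q4
q4 --1--> q4
q4 --0--> q4
q4 --0--> q4
q4 --0--> q4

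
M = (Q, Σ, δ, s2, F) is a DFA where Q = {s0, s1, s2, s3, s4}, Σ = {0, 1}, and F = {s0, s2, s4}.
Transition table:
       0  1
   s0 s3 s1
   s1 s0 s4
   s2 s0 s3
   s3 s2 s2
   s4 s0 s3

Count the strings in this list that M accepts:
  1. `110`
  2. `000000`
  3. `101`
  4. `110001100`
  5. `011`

3

`110`: accepted
`000000`: accepted
`101`: rejected
`110001100`: rejected
`011`: accepted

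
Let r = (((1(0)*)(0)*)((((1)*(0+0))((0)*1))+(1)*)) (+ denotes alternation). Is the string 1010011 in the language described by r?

No split of 1010011 into u·v has ((1(0)*)(0)*) matching u and ((((1)*(0+0))((0)*1))+(1)*) matching v.

no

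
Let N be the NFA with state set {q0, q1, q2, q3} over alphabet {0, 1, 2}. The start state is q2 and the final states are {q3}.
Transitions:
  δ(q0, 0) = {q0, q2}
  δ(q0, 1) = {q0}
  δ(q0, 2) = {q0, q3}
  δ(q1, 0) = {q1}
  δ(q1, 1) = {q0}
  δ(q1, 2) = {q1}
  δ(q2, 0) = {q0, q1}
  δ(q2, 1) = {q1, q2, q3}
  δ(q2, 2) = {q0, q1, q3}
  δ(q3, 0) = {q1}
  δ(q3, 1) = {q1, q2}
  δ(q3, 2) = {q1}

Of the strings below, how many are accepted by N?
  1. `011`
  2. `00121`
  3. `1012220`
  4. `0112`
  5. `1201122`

2

`011`: rejected
`00121`: rejected
`1012220`: rejected
`0112`: accepted
`1201122`: accepted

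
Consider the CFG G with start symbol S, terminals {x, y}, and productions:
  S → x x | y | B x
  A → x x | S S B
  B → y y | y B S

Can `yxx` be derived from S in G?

no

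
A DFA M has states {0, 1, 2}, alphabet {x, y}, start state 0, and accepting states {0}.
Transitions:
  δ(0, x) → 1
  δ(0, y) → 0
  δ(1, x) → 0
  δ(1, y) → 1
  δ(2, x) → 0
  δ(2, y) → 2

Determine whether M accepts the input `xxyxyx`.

accepted

0 --x--> 1
1 --x--> 0
0 --y--> 0
0 --x--> 1
1 --y--> 1
1 --x--> 0
End in state 0, which is an accepting state.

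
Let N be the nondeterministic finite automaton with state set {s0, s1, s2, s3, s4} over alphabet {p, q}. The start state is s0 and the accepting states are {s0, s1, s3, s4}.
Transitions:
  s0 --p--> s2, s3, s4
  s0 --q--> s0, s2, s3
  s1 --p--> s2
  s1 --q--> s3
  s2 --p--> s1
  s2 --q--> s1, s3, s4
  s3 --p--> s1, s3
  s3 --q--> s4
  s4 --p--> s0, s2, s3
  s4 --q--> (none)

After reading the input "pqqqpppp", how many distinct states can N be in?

Start: {s0}
read p: {s2, s3, s4}
read q: {s1, s3, s4}
read q: {s3, s4}
read q: {s4}
read p: {s0, s2, s3}
read p: {s1, s2, s3, s4}
read p: {s0, s1, s2, s3}
read p: {s1, s2, s3, s4}
Final reachable set {s1, s2, s3, s4} has 4 states.

4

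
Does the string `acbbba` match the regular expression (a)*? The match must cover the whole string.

acbbba cannot be split into zero or more pieces each matching a.

no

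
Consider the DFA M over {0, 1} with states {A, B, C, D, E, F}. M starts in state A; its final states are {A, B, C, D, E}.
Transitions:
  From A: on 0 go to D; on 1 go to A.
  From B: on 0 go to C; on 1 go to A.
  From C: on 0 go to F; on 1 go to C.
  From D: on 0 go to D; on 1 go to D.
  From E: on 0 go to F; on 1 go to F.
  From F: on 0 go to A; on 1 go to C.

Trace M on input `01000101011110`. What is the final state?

D

A --0--> D
D --1--> D
D --0--> D
D --0--> D
D --0--> D
D --1--> D
D --0--> D
D --1--> D
D --0--> D
D --1--> D
D --1--> D
D --1--> D
D --1--> D
D --0--> D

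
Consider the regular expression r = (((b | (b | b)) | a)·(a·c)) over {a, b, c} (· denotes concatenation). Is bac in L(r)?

yes

Split as b·ac: ((b|(b|b))|a) matches b and (a·c) matches ac.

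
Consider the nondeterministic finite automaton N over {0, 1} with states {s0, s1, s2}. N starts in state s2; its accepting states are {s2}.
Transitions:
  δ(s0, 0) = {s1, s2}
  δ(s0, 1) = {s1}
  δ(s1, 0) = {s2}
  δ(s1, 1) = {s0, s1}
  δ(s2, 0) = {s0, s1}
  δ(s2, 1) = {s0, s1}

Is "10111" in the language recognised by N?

Start: {s2}
read 1: {s0, s1}
read 0: {s1, s2}
read 1: {s0, s1}
read 1: {s0, s1}
read 1: {s0, s1}
Reachable ∩ accepting = {} — empty.

rejected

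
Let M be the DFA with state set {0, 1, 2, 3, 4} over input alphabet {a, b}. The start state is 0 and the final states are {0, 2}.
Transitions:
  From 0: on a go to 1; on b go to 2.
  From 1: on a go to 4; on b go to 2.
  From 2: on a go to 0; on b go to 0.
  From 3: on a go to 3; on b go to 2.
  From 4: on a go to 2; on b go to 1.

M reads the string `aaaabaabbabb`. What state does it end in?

0 --a--> 1
1 --a--> 4
4 --a--> 2
2 --a--> 0
0 --b--> 2
2 --a--> 0
0 --a--> 1
1 --b--> 2
2 --b--> 0
0 --a--> 1
1 --b--> 2
2 --b--> 0

0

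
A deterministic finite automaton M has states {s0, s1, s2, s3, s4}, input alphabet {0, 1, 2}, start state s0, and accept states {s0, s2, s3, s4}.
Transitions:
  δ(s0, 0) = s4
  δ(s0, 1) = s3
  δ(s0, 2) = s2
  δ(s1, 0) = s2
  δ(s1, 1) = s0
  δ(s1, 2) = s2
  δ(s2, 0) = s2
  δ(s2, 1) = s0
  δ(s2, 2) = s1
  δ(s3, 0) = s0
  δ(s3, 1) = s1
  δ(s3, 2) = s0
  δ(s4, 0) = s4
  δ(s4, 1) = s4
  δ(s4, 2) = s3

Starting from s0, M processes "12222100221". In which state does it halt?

s0 --1--> s3
s3 --2--> s0
s0 --2--> s2
s2 --2--> s1
s1 --2--> s2
s2 --1--> s0
s0 --0--> s4
s4 --0--> s4
s4 --2--> s3
s3 --2--> s0
s0 --1--> s3

s3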